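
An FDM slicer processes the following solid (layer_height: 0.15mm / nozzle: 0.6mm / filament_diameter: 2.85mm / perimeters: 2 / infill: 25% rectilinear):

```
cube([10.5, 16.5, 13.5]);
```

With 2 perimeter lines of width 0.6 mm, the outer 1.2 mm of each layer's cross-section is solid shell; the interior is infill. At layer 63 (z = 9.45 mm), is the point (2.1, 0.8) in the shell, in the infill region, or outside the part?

At z = 9.45 mm: the cube is present — its section is the full 10.5×16.5 rectangle. Overall, the cross-section is a single solid region. The nearest boundary edge runs (0.00, 0.00)→(10.50, 0.00); distance from the point to it = 0.80 mm. The point is inside the cross-section, 0.80 mm from the nearest boundary — within the 1.2 mm shell band (2 × 0.6).

shell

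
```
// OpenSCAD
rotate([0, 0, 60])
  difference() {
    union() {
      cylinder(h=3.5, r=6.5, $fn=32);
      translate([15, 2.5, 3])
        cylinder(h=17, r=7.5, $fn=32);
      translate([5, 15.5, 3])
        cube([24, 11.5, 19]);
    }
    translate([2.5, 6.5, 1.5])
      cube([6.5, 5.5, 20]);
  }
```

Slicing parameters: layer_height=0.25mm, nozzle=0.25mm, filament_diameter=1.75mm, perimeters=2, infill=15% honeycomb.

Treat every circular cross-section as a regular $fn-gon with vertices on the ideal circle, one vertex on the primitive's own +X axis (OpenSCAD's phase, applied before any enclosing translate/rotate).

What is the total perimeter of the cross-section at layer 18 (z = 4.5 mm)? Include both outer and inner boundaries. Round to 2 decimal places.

118.27 mm

At z = 4.5 mm: the cylinder is absent (z outside [0, 3.5]); the r=7.5 cylinder at (15, 2.5) gives a regular 32-gon of circumradius 7.5 (constant along its height) (perimeter = 2·32·7.500·sin(180°/32) = 47.05 mm); the cube at (5, 15.5) is present — its section is the full 24×11.5 rectangle (perimeter 71.00 mm); Taking the union: the 2 present regions are separate (no shared area or edge), so areas and boundary lengths simply add and each stays a separate island — boundary = 118.05 mm; the cube at (2.5, 6.5) is present — its section is the full 6.5×5.5 rectangle (perimeter 24.00 mm); After the difference (first − rest): starting from the result so far, the 6.5×5.5 cube at (2.5, 6.5) partially overlaps it — only the 0.08 mm² overlap (of its 35.75 mm²) is removed, clipping the outline — boundary = 118.27 mm; (rotated 60° about Z; rotation is an isometry so areas/perimeters/island counts are preserved). Overall, the cross-section has 2 separate islands. Total boundary length (outer) = 118.27 mm.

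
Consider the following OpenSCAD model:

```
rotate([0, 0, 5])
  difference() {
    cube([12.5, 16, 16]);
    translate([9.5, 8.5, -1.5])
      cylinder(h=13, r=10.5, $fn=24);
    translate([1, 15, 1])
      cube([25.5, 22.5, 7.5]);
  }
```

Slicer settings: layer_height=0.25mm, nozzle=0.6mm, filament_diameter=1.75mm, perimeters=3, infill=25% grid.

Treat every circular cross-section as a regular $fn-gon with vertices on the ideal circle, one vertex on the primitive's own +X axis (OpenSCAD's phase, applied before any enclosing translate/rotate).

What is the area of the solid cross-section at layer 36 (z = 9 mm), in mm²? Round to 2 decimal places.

At z = 9 mm: the cube is present — its section is the full 12.5×16 rectangle (area 200.00 mm²); the r=10.5 cylinder at (9.5, 8.5) gives a regular 24-gon of circumradius 10.5 (constant along its height) (area = (24/2)·10.500²·sin(360°/24) = 342.42 mm²); the cube at (1, 15) is not intersected at this z (z outside [1, 8.5]); Subtracting the remaining from the first: starting from the 12.5×16 cube (200.00 mm²), the r=10.5 cylinder at (9.5, 8.5) partially overlaps it — only the 191.06 mm² overlap (of its 342.42 mm²) is removed, clipping the outline — area = 8.94 mm²; (rotated 5° about Z; rotation is an isometry so areas/perimeters/island counts are preserved). Overall, the cross-section has 2 separate islands. Net area = 8.94 mm².

8.94 mm²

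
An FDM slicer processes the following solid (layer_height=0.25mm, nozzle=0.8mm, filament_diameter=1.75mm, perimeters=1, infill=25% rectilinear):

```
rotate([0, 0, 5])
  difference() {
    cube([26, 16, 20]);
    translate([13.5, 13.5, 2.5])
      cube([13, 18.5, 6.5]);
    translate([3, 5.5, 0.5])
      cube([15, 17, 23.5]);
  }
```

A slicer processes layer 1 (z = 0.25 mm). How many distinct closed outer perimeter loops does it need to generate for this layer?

1

At z = 0.25 mm: the cube is present — its section is the full 26×16 rectangle; the cube at (13.5, 13.5) does not reach this height (z outside [2.5, 9]); the cube at (3, 5.5) does not reach this height (z outside [0.5, 24]); Taking the first minus the rest: none of the subtracted shapes is present at this height, so the 26×16 cube is unchanged — 1 connected region; (rotated 5° about Z; rotation is an isometry so areas/perimeters/island counts are preserved). The result has 1 disconnected region.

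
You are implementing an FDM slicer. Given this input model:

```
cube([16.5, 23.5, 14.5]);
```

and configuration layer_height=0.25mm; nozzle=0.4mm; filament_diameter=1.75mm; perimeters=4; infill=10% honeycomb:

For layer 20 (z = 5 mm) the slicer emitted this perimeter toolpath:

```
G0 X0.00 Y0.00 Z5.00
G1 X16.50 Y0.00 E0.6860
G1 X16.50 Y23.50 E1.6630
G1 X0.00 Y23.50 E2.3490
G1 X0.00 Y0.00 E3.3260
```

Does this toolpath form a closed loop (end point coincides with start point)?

yes

Start point (G0): (0.00, 0.00). End point (last G1): the path returns to the start — closed.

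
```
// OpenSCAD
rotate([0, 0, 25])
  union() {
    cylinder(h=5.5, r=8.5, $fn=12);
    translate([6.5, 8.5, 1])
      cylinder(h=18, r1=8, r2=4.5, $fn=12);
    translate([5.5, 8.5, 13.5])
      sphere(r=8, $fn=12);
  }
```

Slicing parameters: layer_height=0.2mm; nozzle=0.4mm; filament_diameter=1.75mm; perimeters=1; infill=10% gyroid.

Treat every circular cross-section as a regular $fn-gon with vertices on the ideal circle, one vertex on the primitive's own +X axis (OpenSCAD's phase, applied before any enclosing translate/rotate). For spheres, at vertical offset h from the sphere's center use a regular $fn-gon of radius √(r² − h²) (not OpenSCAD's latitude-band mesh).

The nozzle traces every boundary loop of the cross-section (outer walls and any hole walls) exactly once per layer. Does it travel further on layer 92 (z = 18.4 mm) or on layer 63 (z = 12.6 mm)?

Layer 92 (z = 18.4): the cylinder is not intersected at this z (z outside [0, 5.5]); the cone at (6.5, 8.5) contributes a regular 12-gon of circumradius 4.617 (interpolated between r1=8 and r2=4.5 at t=0.967) (perimeter = 2·12·4.617·sin(180°/12) = 28.68 mm); the r=8 sphere at (5.5, 8.5) slices to a regular 12-gon of circumradius 6.324 (√(r²−h²) with h=4.9 from center) (perimeter = 2·12·6.324·sin(180°/12) = 39.28 mm); Taking the union: the cone at (6.5, 8.5) lies entirely inside the r=8 sphere at (5.5, 8.5), so the union is just the r=8 sphere at (5.5, 8.5) — boundary = 39.28 mm; (whole slice rotated 25° about Z — lengths, areas and connectivity unchanged). So its perimeter = 39.28 mm. Layer 63 (z = 12.6): the cylinder is absent (z outside [0, 5.5]); the cone at (6.5, 8.5) (r1=8→r2=4.5) has section circumradius 5.744 here — a regular 12-gon (perimeter = 2·12·5.744·sin(180°/12) = 35.68 mm); the r=8 sphere at (5.5, 8.5) slices to a regular 12-gon of circumradius 7.949 (√(r²−h²) with h=0.9 from center) (perimeter = 2·12·7.949·sin(180°/12) = 49.38 mm); Merging all regions: the cone at (6.5, 8.5) lies entirely inside the r=8 sphere at (5.5, 8.5), so the union is just the r=8 sphere at (5.5, 8.5) — boundary = 49.38 mm; (whole slice rotated 25° about Z — lengths, areas and connectivity unchanged). So its perimeter = 49.38 mm. Layer 63 is larger (49.38 vs 39.28 mm).

layer 63 (z = 12.6 mm)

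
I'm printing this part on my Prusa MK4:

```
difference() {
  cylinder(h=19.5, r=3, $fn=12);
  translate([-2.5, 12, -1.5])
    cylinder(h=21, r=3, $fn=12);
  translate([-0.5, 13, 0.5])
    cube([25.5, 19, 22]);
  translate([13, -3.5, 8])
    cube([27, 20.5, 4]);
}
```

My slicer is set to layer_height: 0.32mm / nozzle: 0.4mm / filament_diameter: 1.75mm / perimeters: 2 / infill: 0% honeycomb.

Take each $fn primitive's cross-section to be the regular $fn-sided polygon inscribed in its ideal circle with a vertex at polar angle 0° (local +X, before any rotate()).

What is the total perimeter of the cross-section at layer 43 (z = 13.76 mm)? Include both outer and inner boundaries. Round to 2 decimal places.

At z = 13.76 mm: the r=3 cylinder contributes a regular 12-gon of circumradius 3 (perimeter = 2·12·3.000·sin(180°/12) = 18.63 mm); the r=3 cylinder at (-2.5, 12) gives a regular 12-gon of circumradius 3 (constant along its height) (perimeter = 2·12·3.000·sin(180°/12) = 18.63 mm); the 25.5×19 cube at (-0.5, 13) contributes its full rectangle (perimeter 89.00 mm); the cube at (13, -3.5) is absent (z outside [8, 12]); After the difference (first − rest): starting from the r=3 cylinder, the r=3 cylinder at (-2.5, 12) misses the remaining region (no effect); the 25.5×19 cube at (-0.5, 13) misses the remaining region (no effect) — boundary = 18.63 mm. Overall, the cross-section is a single solid region. Total boundary length (outer) = 18.63 mm.

18.63 mm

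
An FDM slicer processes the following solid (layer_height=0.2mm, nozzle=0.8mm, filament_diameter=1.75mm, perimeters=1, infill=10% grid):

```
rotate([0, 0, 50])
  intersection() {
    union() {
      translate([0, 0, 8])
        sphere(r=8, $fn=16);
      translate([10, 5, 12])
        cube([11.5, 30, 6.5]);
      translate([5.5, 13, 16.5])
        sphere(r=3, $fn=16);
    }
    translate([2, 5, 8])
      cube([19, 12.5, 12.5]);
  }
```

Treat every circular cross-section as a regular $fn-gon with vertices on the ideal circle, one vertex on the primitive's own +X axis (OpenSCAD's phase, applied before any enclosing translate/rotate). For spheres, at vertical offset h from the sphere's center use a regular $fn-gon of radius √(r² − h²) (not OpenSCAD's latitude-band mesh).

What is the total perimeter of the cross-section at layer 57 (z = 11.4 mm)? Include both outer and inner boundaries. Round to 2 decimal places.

At z = 11.4 mm: the sphere: section is a regular 16-gon, circumradius = √(r²−h²) = √(8²−3.4²) = 7.242 (perimeter = 2·16·7.242·sin(180°/16) = 45.21 mm); the cube at (10, 5) is absent (z outside [12, 18.5]); the sphere at (5.5, 13) does not reach this height (|z−center|=5.100 > r=3); Merging all regions: only the r=8 sphere is present, so the union is just that shape — boundary = 45.21 mm; the cube at (2, 5) is present — its section is the full 19×12.5 rectangle (perimeter 63.00 mm); After intersecting: the 19×12.5 cube at (2, 5) partially overlaps that combined region; clipping to the common part keeps 3.49 mm² — boundary = 8.80 mm; (rotated 50° about Z; rotation is an isometry so areas/perimeters/island counts are preserved). Overall, the cross-section is a single solid region. Total boundary length (outer) = 8.80 mm.

8.80 mm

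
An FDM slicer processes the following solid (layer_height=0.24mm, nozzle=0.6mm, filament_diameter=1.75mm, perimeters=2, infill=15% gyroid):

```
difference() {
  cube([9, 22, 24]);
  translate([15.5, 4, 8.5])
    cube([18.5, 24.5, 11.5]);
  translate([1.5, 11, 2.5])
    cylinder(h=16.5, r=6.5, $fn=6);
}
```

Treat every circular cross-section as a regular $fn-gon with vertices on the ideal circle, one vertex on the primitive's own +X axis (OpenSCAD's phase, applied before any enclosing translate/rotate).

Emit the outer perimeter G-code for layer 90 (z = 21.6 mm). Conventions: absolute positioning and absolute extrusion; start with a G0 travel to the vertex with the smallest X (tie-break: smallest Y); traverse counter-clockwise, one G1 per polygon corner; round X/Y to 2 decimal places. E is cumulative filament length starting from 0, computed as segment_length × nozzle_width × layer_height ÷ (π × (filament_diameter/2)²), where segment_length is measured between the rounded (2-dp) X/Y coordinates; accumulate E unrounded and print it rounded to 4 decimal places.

At z = 21.6 mm: the 9×22 cube contributes its full rectangle; the cube at (15.5, 4) is absent (z outside [8.5, 20]); the cylinder at (1.5, 11) does not reach this height (z outside [2.5, 19]); Taking the first minus the rest: none of the subtracted shapes is present at this height, so the 9×22 cube is unchanged — 1 connected region. The outline is a single polygon with 4 vertices. Extrusion per mm of travel: 0.6 × 0.24 / (π × 0.875²) = 0.059868. Accumulating E over each segment gives final E = 3.7118.

G0 X0.00 Y0.00 Z21.60
G1 X9.00 Y0.00 E0.5388
G1 X9.00 Y22.00 E1.8559
G1 X0.00 Y22.00 E2.3947
G1 X0.00 Y0.00 E3.7118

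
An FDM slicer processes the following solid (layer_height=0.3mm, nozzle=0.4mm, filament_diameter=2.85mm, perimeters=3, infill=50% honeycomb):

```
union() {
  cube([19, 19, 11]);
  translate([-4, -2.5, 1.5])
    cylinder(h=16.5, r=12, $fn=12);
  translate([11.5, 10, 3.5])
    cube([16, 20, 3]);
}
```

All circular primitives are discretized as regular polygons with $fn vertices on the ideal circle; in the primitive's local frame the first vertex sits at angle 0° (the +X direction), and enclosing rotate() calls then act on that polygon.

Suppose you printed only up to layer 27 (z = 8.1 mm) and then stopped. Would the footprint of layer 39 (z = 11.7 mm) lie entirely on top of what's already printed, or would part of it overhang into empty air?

Compare the two slices. At z = 8.1: the cube (footprint 19×19) is included at this height (area 361.00 mm²); the r=12 cylinder at (-4, -2.5) gives a regular 12-gon of circumradius 12 (constant along its height) (area = (12/2)·12.000²·sin(360°/12) = 432.00 mm²); the cube at (11.5, 10) is not intersected at this z (z outside [3.5, 6.5]); Combining (union): the regions partially overlap — summed areas 793.00 mm² minus the doubly-counted overlap 42.98 mm² gives 750.02 mm² — area = 750.02 mm². At z = 11.7: the cube does not reach this height (z outside [0, 11]); the r=12 cylinder at (-4, -2.5) contributes a regular 12-gon of circumradius 12 (area = (12/2)·12.000²·sin(360°/12) = 432.00 mm²); the cube at (11.5, 10) is not intersected at this z (z outside [3.5, 6.5]); Combining (union): only the r=12 cylinder at (-4, -2.5) is present, so the union is just that shape — area = 432.00 mm². Checking containment: the cross-section at z = 11.7 is a subset of the cross-section at z = 8.1.

entirely on top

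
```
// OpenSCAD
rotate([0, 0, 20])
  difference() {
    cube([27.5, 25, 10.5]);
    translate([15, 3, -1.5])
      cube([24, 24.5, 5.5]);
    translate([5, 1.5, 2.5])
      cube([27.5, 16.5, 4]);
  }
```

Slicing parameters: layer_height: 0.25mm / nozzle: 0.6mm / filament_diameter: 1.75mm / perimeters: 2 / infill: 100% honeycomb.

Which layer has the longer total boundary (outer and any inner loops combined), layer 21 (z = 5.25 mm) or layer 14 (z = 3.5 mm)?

layer 21 (z = 5.25 mm)

Layer 21 (z = 5.25): the cube is present — its section is the full 27.5×25 rectangle (perimeter 105.00 mm); the cube at (15, 3) does not reach this height (z outside [-1.5, 4]); the cube at (5, 1.5) (footprint 27.5×16.5) is included at this height (perimeter 88.00 mm); Subtracting the remaining from the first: starting from the 27.5×25 cube, the 27.5×16.5 cube at (5, 1.5) partially overlaps it — only the 371.25 mm² overlap (of its 453.75 mm²) is removed, clipping the outline — boundary = 150.00 mm; (rotated 20° about Z; rotation is an isometry so areas/perimeters/island counts are preserved). So its perimeter = 150.00 mm. Layer 14 (z = 3.5): the 27.5×25 cube contributes its full rectangle (perimeter 105.00 mm); the 24×24.5 cube at (15, 3) contributes its full rectangle (perimeter 97.00 mm); the cube at (5, 1.5) is present — its section is the full 27.5×16.5 rectangle (perimeter 88.00 mm); Subtracting the remaining from the first: starting from the 27.5×25 cube, the 24×24.5 cube at (15, 3) partially overlaps it — only the 275.00 mm² overlap (of its 588.00 mm²) is removed, clipping the outline; the 27.5×16.5 cube at (5, 1.5) partially overlaps it — only the 183.75 mm² overlap (of its 453.75 mm²) is removed, clipping the outline — boundary = 125.00 mm; (rotated 20° about Z; rotation is an isometry so areas/perimeters/island counts are preserved). So its perimeter = 125.00 mm. Layer 21 is larger (150.00 vs 125.00 mm).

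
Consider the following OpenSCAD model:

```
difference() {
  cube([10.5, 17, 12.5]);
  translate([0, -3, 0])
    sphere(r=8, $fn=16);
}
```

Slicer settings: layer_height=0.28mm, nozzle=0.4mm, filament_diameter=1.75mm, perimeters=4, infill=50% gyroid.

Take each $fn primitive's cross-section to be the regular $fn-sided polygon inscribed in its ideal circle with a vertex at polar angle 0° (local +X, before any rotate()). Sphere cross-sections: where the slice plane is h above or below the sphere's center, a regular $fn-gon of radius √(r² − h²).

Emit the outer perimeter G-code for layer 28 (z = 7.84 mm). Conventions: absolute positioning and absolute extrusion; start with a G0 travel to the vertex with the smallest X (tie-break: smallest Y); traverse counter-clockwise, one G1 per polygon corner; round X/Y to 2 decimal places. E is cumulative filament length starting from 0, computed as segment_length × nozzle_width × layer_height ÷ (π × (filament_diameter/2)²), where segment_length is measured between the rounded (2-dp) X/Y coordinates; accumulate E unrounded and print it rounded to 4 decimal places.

At z = 7.84 mm: the cube is present — its section is the full 10.5×17 rectangle; the r=8 sphere at (0, -3) slices to a regular 16-gon of circumradius 1.592 (√(r²−h²) with h=7.84 from center); After the difference (first − rest): starting from the 10.5×17 cube, the r=8 sphere at (0, -3) misses the remaining region (no effect) — 1 connected region. The outline is a single polygon with 4 vertices. Extrusion per mm of travel: 0.4 × 0.28 / (π × 0.875²) = 0.046564. Accumulating E over each segment gives final E = 2.5610.

G0 X0.00 Y0.00 Z7.84
G1 X10.50 Y0.00 E0.4889
G1 X10.50 Y17.00 E1.2805
G1 X0.00 Y17.00 E1.7694
G1 X0.00 Y0.00 E2.5610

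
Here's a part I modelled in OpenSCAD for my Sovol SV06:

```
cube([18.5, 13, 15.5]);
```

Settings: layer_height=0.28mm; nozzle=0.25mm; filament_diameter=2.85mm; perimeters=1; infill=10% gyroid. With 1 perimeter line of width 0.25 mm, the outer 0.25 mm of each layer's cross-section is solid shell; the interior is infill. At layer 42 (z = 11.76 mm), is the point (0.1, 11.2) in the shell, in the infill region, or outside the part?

At z = 11.76 mm: the cube (footprint 18.5×13) is included at this height. Overall, the cross-section is a single solid region. The nearest boundary edge runs (0.00, 13.00)→(0.00, 0.00); distance from the point to it = 0.10 mm. The point is inside the cross-section, 0.10 mm from the nearest boundary — within the 0.25 mm shell band (1 × 0.25).

shell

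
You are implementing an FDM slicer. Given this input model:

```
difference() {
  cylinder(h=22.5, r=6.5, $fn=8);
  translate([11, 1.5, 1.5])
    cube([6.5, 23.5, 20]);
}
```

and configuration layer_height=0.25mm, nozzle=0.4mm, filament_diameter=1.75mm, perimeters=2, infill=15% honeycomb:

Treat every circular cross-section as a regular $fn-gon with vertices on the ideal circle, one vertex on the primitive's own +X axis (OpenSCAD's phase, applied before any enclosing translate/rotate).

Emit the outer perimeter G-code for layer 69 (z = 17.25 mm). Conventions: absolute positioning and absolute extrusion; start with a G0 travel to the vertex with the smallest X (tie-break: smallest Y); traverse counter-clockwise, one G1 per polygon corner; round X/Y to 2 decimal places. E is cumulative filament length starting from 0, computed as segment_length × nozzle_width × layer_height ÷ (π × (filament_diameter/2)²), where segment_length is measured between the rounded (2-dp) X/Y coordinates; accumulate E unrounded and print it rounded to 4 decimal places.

G0 X-6.50 Y0.00 Z17.25
G1 X-4.60 Y-4.60 E0.2069
G1 X0.00 Y-6.50 E0.4138
G1 X4.60 Y-4.60 E0.6208
G1 X6.50 Y0.00 E0.8277
G1 X4.60 Y4.60 E1.0346
G1 X0.00 Y6.50 E1.2415
G1 X-4.60 Y4.60 E1.4484
G1 X-6.50 Y0.00 E1.6553

At z = 17.25 mm: the cylinder: section is a regular 8-gon, circumradius r=6.5; the cube at (11, 1.5) (footprint 6.5×23.5) is included at this height; After the difference (first − rest): starting from the r=6.5 cylinder, the 6.5×23.5 cube at (11, 1.5) misses the remaining region (no effect) — 1 connected region. The outline is a single polygon with 8 vertices. Extrusion per mm of travel: 0.4 × 0.25 / (π × 0.875²) = 0.041575. Accumulating E over each segment gives final E = 1.6553.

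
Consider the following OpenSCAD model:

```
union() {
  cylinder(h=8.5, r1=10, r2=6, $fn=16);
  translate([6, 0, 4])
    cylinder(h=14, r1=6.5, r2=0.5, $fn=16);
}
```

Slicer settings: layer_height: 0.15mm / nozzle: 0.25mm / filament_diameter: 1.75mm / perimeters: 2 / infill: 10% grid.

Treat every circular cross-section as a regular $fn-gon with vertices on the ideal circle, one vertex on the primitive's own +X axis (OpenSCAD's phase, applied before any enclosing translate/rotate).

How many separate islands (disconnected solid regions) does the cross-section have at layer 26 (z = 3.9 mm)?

1

At z = 3.9 mm: the cone contributes a regular 16-gon of circumradius 8.165 (interpolated between r1=10 and r2=6 at t=0.459); the cone at (6, 0) does not reach this height (z outside [4, 18]); Taking the union: only the cone is present, so the union is just that shape — 1 connected region. Overall, the cross-section is a single solid region. Island count = 1.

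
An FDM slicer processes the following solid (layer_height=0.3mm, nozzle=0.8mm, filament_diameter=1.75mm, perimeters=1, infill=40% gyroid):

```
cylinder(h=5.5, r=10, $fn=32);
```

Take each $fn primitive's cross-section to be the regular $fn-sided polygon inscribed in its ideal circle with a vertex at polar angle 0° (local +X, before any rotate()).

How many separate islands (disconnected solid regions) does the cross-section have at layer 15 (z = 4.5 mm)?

1

At z = 4.5 mm: the cylinder: section is a regular 32-gon, circumradius r=10. Overall, the cross-section is a single solid region. Island count = 1.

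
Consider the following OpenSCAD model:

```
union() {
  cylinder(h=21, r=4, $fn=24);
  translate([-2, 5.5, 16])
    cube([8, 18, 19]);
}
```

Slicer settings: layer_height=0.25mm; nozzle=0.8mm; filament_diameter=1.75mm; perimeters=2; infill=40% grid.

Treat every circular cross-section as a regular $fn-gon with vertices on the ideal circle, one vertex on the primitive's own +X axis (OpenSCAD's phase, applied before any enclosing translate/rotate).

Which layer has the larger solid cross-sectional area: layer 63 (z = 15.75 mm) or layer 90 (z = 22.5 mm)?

Layer 63 (z = 15.75): the r=4 cylinder gives a regular 24-gon of circumradius 4 (constant along its height) (area = (24/2)·4.000²·sin(360°/24) = 49.69 mm²); the cube at (-2, 5.5) is absent (z outside [16, 35]); Combining (union): only the r=4 cylinder is present, so the union is just that shape — area = 49.69 mm². So its area = 49.69 mm². Layer 90 (z = 22.5): the cylinder does not reach this height (z outside [0, 21]); the cube at (-2, 5.5) (footprint 8×18) is included at this height (area 144.00 mm²); Combining (union): only the 8×18 cube at (-2, 5.5) is present, so the union is just that shape — area = 144.00 mm². So its area = 144.00 mm². Layer 90 is larger (144.00 vs 49.69 mm²).

layer 90 (z = 22.5 mm)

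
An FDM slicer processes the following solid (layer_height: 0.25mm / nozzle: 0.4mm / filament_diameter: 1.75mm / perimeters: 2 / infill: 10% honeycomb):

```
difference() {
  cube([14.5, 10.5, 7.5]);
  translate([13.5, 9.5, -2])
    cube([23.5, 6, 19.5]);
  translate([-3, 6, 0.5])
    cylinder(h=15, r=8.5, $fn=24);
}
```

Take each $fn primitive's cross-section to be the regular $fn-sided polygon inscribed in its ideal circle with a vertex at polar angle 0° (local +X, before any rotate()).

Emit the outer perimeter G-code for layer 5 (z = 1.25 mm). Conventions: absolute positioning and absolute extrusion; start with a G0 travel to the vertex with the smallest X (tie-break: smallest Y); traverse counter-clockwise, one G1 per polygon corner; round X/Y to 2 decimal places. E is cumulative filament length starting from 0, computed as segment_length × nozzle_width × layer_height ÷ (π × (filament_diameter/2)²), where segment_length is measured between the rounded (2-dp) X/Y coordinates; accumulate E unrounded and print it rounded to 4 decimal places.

G0 X3.02 Y0.00 Z1.25
G1 X14.50 Y0.00 E0.4773
G1 X14.50 Y9.50 E0.8722
G1 X13.50 Y9.50 E0.9138
G1 X13.50 Y10.50 E0.9554
G1 X4.17 Y10.50 E1.3433
G1 X4.36 Y10.25 E1.3563
G1 X5.21 Y8.20 E1.4486
G1 X5.50 Y6.00 E1.5409
G1 X5.21 Y3.80 E1.6331
G1 X4.36 Y1.75 E1.7254
G1 X3.02 Y0.00 E1.8170

At z = 1.25 mm: the 14.5×10.5 cube contributes its full rectangle; the 23.5×6 cube at (13.5, 9.5) contributes its full rectangle; the r=8.5 cylinder at (-3, 6) contributes a regular 24-gon of circumradius 8.5; Taking the first minus the rest: starting from the 14.5×10.5 cube, the 23.5×6 cube at (13.5, 9.5) partially overlaps it — only the 1.00 mm² overlap (of its 141.00 mm²) is removed, clipping the outline; the r=8.5 cylinder at (-3, 6) partially overlaps it — only the 50.71 mm² overlap (of its 224.40 mm²) is removed, clipping the outline — 1 connected region. The outline is a single polygon with 11 vertices. Extrusion per mm of travel: 0.4 × 0.25 / (π × 0.875²) = 0.041575. Accumulating E over each segment gives final E = 1.8170.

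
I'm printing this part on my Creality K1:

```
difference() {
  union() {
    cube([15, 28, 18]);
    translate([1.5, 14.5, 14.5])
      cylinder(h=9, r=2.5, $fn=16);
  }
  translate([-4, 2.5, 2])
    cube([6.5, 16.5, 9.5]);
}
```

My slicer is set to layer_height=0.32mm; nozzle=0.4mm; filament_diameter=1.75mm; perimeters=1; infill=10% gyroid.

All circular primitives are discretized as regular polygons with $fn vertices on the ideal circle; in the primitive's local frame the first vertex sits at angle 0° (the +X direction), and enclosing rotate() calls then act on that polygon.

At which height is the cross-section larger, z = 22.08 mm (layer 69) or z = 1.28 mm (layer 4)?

Layer 69 (z = 22.08): the cube is not intersected at this z (z outside [0, 18]); the cylinder at (1.5, 14.5): section is a regular 16-gon, circumradius r=2.5 (area = (16/2)·2.500²·sin(360°/16) = 19.13 mm²); Combining (union): only the r=2.5 cylinder at (1.5, 14.5) is present, so the union is just that shape — area = 19.13 mm²; the cube at (-4, 2.5) is absent (z outside [2, 11.5]); Subtracting the remaining from the first: none of the subtracted shapes is present at this height, so that combined region is unchanged — area = 19.13 mm². So its area = 19.13 mm². Layer 4 (z = 1.28): the cube (footprint 15×28) is included at this height (area 420.00 mm²); the cylinder at (1.5, 14.5) is not intersected at this z (z outside [14.5, 23.5]); Merging all regions: only the 15×28 cube is present, so the union is just that shape — area = 420.00 mm²; the cube at (-4, 2.5) is not intersected at this z (z outside [2, 11.5]); After the difference (first − rest): none of the subtracted shapes is present at this height, so the result so far is unchanged — area = 420.00 mm². So its area = 420.00 mm². Layer 4 is larger (420.00 vs 19.13 mm²).

layer 4 (z = 1.28 mm)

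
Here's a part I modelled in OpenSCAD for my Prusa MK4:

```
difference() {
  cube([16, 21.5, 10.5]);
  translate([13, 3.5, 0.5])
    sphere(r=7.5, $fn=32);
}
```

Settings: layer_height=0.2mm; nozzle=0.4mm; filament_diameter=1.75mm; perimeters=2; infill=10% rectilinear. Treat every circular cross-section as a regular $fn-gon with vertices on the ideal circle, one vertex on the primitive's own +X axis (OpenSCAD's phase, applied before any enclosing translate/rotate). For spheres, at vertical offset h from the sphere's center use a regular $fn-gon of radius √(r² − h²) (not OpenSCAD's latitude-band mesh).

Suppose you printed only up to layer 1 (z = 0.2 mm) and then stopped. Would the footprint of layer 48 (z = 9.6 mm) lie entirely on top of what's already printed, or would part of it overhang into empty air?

Compare the two slices. At z = 0.2: the 16×21.5 cube contributes its full rectangle (area 344.00 mm²); the r=7.5 sphere at (13, 3.5) contributes a regular 32-gon of circumradius √(7.5²−0.3²) = 7.494 (area = (32/2)·7.494²·sin(360°/32) = 175.30 mm²); After the difference (first − rest): starting from the 16×21.5 cube (344.00 mm²), the r=7.5 sphere at (13, 3.5) partially overlaps it — only the 101.27 mm² overlap (of its 175.30 mm²) is removed, clipping the outline — area = 242.73 mm². At z = 9.6: the cube (footprint 16×21.5) is included at this height (area 344.00 mm²); the sphere at (13, 3.5) does not reach this height (|z−center|=9.100 > r=7.5); Taking the first minus the rest: none of the subtracted shapes is present at this height, so the 16×21.5 cube is unchanged — area = 344.00 mm². Checking containment: at z = 9.6 the cross-section extends beyond the z = 0.2 cross-section by about 101.27 mm².

part overhangs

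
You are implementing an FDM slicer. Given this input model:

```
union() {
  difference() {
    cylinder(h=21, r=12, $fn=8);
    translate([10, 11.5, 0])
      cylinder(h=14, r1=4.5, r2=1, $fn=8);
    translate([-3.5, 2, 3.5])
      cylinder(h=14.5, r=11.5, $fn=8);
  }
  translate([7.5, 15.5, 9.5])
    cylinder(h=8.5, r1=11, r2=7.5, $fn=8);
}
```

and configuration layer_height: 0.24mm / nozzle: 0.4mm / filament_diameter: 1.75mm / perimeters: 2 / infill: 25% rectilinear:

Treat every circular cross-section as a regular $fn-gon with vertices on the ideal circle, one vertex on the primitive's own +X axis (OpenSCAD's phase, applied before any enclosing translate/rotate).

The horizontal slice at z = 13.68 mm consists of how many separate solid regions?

1

At z = 13.68 mm: the r=12 cylinder contributes a regular 8-gon of circumradius 12; the cone at (10, 11.5) (r1=4.5→r2=1) has section circumradius 1.080 here — a regular 8-gon; the cylinder at (-3.5, 2): section is a regular 8-gon, circumradius r=11.5; After the difference (first − rest): starting from the r=12 cylinder, the cone at (10, 11.5) misses the remaining region (no effect); the r=11.5 cylinder at (-3.5, 2) partially overlaps it — only the 300.76 mm² overlap (of its 374.06 mm²) is removed, clipping the outline — 1 connected region; the cone at (7.5, 15.5): at t=0.492 of its height the radius interpolates to r₁+(r₂−r₁)t = 9.279, giving a regular 8-gon of that circumradius; Merging all regions: the regions partially overlap (shared area 8.65 mm²), so overlapping operands fuse into one piece — 1 connected region. The result has 1 disconnected region.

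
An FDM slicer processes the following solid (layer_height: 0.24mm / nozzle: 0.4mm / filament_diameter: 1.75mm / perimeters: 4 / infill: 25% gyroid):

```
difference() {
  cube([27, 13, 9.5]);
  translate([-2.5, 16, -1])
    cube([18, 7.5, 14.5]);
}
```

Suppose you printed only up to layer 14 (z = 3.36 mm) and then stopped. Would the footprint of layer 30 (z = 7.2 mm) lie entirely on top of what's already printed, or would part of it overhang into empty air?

Compare the two slices. At z = 3.36: the cube (footprint 27×13) is included at this height (area 351.00 mm²); the cube at (-2.5, 16) (footprint 18×7.5) is included at this height (area 135.00 mm²); Taking the first minus the rest: starting from the 27×13 cube (351.00 mm²), the 18×7.5 cube at (-2.5, 16) misses the remaining region (no effect) — area = 351.00 mm². At z = 7.2: the 27×13 cube contributes its full rectangle (area 351.00 mm²); the cube at (-2.5, 16) is present — its section is the full 18×7.5 rectangle (area 135.00 mm²); After the difference (first − rest): starting from the 27×13 cube (351.00 mm²), the 18×7.5 cube at (-2.5, 16) misses the remaining region (no effect) — area = 351.00 mm². Checking containment: the cross-section at z = 7.2 is a subset of the cross-section at z = 3.36.

entirely on top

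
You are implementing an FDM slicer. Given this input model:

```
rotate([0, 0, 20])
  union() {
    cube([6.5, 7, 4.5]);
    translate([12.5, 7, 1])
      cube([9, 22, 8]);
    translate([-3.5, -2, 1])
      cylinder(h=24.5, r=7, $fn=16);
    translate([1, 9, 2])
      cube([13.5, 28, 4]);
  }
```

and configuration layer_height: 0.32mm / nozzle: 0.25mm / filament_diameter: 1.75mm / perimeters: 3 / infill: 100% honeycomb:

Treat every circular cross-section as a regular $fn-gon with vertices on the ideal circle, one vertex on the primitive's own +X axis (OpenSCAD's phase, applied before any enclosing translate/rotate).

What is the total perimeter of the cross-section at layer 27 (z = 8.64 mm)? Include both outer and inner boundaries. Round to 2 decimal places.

105.70 mm

At z = 8.64 mm: the cube is not intersected at this z (z outside [0, 4.5]); the cube at (12.5, 7) (footprint 9×22) is included at this height (perimeter 62.00 mm); the r=7 cylinder at (-3.5, -2) contributes a regular 16-gon of circumradius 7 (perimeter = 2·16·7.000·sin(180°/16) = 43.70 mm); the cube at (1, 9) is not intersected at this z (z outside [2, 6]); Combining (union): the 2 present regions are separate (no shared area or edge), so areas and boundary lengths simply add and each stays a separate island — boundary = 105.70 mm; (whole slice rotated 20° about Z — lengths, areas and connectivity unchanged). Overall, the cross-section has 2 separate islands. Total boundary length (outer) = 105.70 mm.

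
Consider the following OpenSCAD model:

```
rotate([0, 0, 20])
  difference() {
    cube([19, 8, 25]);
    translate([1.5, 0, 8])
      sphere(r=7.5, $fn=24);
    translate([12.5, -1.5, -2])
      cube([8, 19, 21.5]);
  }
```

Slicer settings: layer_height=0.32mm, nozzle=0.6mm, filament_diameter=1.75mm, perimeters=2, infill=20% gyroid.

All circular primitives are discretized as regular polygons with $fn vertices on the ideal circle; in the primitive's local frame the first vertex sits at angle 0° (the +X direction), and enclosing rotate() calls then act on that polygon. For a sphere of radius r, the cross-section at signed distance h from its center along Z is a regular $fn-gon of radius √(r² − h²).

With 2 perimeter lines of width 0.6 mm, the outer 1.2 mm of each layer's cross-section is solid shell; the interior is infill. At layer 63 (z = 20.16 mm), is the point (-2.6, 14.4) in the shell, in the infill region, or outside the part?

At z = 20.16 mm: the cube (footprint 19×8) is included at this height; the sphere at (1.5, 0) is not intersected at this z (|z−center|=12.160 > r=7.5); the cube at (12.5, -1.5) is not intersected at this z (z outside [-2, 19.5]); After the difference (first − rest): none of the subtracted shapes is present at this height, so the 19×8 cube is unchanged — 1 connected region; (whole slice rotated 20° about Z — lengths, areas and connectivity unchanged). Overall, the cross-section is a single solid region. Undo the 20° rotation: the query point maps to (2.482, 14.421) in the un-rotated model frame. The nearest boundary edge runs (19.00, 8.00)→(0.00, 8.00); distance from the point to it = 6.42 mm. The point is not inside any of the regions above, so it lies outside the cross-section (6.42 mm from the nearest boundary).

outside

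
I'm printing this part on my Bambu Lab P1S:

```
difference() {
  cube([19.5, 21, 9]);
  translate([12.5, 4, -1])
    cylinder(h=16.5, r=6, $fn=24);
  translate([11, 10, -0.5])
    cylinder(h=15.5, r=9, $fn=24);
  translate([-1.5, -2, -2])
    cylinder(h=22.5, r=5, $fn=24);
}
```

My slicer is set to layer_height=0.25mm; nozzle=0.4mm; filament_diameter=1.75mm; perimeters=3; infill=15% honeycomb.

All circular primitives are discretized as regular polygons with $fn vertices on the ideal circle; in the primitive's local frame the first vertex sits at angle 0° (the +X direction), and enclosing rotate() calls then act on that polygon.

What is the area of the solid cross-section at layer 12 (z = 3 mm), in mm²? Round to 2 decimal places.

134.80 mm²

At z = 3 mm: the 19.5×21 cube contributes its full rectangle (area 409.50 mm²); the r=6 cylinder at (12.5, 4) gives a regular 24-gon of circumradius 6 (constant along its height) (area = (24/2)·6.000²·sin(360°/24) = 111.81 mm²); the r=9 cylinder at (11, 10) contributes a regular 24-gon of circumradius 9 (area = (24/2)·9.000²·sin(360°/24) = 251.57 mm²); the r=5 cylinder at (-1.5, -2) contributes a regular 24-gon of circumradius 5 (area = (24/2)·5.000²·sin(360°/24) = 77.65 mm²); After the difference (first − rest): starting from the 19.5×21 cube (409.50 mm²), the r=6 cylinder at (12.5, 4) partially overlaps it — only the 99.75 mm² overlap (of its 111.81 mm²) is removed, clipping the outline; the r=9 cylinder at (11, 10) partially overlaps it — only the 169.55 mm² overlap (of its 251.57 mm²) is removed, clipping the outline; the r=5 cylinder at (-1.5, -2) partially overlaps it — only the 5.40 mm² overlap (of its 77.65 mm²) is removed, clipping the outline — area = 134.80 mm². Overall, the cross-section has 2 separate islands. Net area = 134.80 mm².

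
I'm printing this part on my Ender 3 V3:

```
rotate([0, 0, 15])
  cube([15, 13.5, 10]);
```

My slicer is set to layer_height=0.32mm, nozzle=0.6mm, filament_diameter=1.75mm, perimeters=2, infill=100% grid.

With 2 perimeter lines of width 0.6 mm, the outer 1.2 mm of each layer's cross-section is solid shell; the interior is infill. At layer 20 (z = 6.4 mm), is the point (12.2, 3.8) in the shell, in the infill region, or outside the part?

At z = 6.4 mm: the cube is present — its section is the full 15×13.5 rectangle; (whole slice rotated 15° about Z — lengths, areas and connectivity unchanged). Overall, the cross-section is a single solid region. Undo the 15° rotation: the query point maps to (12.768, 0.513) in the un-rotated model frame. The nearest boundary edge runs (0.00, 0.00)→(15.00, 0.00); distance from the point to it = 0.51 mm. The point is inside the cross-section, 0.51 mm from the nearest boundary — within the 1.2 mm shell band (2 × 0.6).

shell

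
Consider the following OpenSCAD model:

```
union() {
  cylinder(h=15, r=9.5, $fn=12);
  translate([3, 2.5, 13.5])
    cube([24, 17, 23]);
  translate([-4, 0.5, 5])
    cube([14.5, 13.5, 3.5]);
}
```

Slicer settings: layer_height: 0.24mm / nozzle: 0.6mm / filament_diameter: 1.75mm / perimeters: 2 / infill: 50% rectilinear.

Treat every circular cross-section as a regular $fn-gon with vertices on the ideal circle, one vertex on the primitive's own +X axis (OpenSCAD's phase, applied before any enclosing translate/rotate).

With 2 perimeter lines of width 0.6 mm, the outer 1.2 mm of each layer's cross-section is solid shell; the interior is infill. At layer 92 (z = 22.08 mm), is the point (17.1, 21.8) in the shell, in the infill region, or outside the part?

outside

At z = 22.08 mm: the cylinder is not intersected at this z (z outside [0, 15]); the cube at (3, 2.5) is present — its section is the full 24×17 rectangle; the cube at (-4, 0.5) is not intersected at this z (z outside [5, 8.5]); Combining (union): only the 24×17 cube at (3, 2.5) is present, so the union is just that shape — 1 connected region. Overall, the cross-section is a single solid region. The nearest boundary edge runs (27.00, 19.50)→(3.00, 19.50); distance from the point to it = 2.30 mm. The point is not inside any of the regions above, so it lies outside the cross-section (2.30 mm from the nearest boundary).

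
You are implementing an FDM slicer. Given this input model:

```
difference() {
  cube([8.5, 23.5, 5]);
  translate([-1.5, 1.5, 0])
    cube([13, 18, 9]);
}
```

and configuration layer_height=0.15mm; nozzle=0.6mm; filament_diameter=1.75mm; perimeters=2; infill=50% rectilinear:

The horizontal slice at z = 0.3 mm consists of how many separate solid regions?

At z = 0.3 mm: the cube is present — its section is the full 8.5×23.5 rectangle; the cube at (-1.5, 1.5) (footprint 13×18) is included at this height; Subtracting the remaining from the first: starting from the 8.5×23.5 cube, the 13×18 cube at (-1.5, 1.5) partially overlaps it — only the 153.00 mm² overlap (of its 234.00 mm²) is removed, clipping the outline — 2 connected regions. The result has 2 disconnected regions.

2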